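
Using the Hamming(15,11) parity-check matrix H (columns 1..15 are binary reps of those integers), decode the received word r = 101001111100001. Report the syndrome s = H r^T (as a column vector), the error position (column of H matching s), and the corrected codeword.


s = (0, 1, 1, 1)^T, error position = 7, corrected codeword c = 101001011100001

Compute s = H r^T mod 2 one row at a time:
  s_1 = 1 + 1 + 1 + 0 + 0 + 0 + 0 + 1 = 4 ≡ 0 (mod 2).
  s_2 = 0 + 0 + 1 + 1 + 0 + 0 + 0 + 1 = 3 ≡ 1 (mod 2).
  s_3 = 0 + 1 + 1 + 1 + 1 + 0 + 0 + 1 = 5 ≡ 1 (mod 2).
  s_4 = 1 + 1 + 0 + 1 + 1 + 0 + 0 + 1 = 5 ≡ 1 (mod 2).
s = (0, 1, 1, 1)^T — this equals column 7 of H (binary 0111), so error is at position 7.
Correct: flip bit 7 of r = 101001111100001 to get c = 101001011100001.


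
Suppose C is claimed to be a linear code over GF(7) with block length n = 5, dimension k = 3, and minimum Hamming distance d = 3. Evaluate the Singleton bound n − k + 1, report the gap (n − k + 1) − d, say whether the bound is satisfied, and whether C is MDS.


Singleton RHS = n − k + 1 = 3, slack = 0, bound satisfied, MDS.

Singleton bound: d ≤ n − k + 1.
Here n = 5, k = 3, so n − k + 1 = 3.
Given d = 3, check d ≤ 3: YES.
Slack = (n − k + 1) − d = 0.
The code is MDS (slack = 0).
Description: the claimed parameters are [5, 3, 3]_7; such a code would be MDS (meets Singleton bound).


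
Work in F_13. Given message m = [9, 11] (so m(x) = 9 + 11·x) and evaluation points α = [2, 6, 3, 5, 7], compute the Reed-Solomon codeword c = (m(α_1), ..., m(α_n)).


c = [5, 10, 3, 12, 8]

Message polynomial: m(x) = 9 + 11·x (mod 13).
For each evaluation point α_i, compute m(α_i) mod 13:
  α_1 = 2: Horner steps 11 → 5, so m(2) = 5.
  α_2 = 6: Horner steps 11 → 10, so m(6) = 10.
  α_3 = 3: Horner steps 11 → 3, so m(3) = 3.
  α_4 = 5: Horner steps 11 → 12, so m(5) = 12.
  α_5 = 7: Horner steps 11 → 8, so m(7) = 8.
Codeword c = [5, 10, 3, 12, 8] ∈ F_13^5.


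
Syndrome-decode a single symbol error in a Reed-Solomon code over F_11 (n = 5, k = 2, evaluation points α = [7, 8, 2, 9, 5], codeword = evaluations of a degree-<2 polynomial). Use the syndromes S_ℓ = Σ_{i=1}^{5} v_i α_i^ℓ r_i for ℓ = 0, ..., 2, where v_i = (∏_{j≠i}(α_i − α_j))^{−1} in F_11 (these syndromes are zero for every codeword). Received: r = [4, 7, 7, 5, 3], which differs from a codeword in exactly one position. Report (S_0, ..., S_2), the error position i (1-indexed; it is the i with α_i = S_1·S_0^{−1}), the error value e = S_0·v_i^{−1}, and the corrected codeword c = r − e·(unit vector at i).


S = (2, 5, 7), error at position 2, error magnitude e = 8, c = [4, 10, 7, 5, 3].

Step 1: column multipliers v_i = (∏_{j≠i}(α_i − α_j))^{−1} mod 11.
  i = 1 (α = 7): (7−8)(7−2)(7−9)(7−5) = (−1)·5·(−2)·2 = 20 ≡ 9, so v_1 = 9^{−1} = 5 (mod 11).
  i = 2 (α = 8): (8−7)(8−2)(8−9)(8−5) = 1·6·(−1)·3 = −18 ≡ 4, so v_2 = 4^{−1} = 3 (mod 11).
  i = 3 (α = 2): (2−7)(2−8)(2−9)(2−5) = (−5)·(−6)·(−7)·(−3) = 630 ≡ 3, so v_3 = 3^{−1} = 4 (mod 11).
  i = 4 (α = 9): (9−7)(9−8)(9−2)(9−5) = 2·1·7·4 = 56 ≡ 1, so v_4 = 1^{−1} = 1 (mod 11).
  i = 5 (α = 5): (5−7)(5−8)(5−2)(5−9) = (−2)·(−3)·3·(−4) = −72 ≡ 5, so v_5 = 5^{−1} = 9 (mod 11).
  v = [5, 3, 4, 1, 9].
Step 2: syndromes of r = [4, 7, 7, 5, 3] (all sums mod 11).
  S_0 = Σ v_i r_i = 5·4 + 3·7 + 4·7 + 1·5 + 9·3 = 101 ≡ 2.
  S_1 = Σ v_i α_i r_i = 5·7·4 + 3·8·7 + 4·2·7 + 1·9·5 + 9·5·3 = 544 ≡ 5.
  α_i^2 mod 11 = [5, 9, 4, 4, 3].
  S_2 = Σ v_i α_i^2 r_i = 5·5·4 + 3·9·7 + 4·4·7 + 1·4·5 + 9·3·3 = 502 ≡ 7.
  S = (2, 5, 7) ≠ 0, so r is not a codeword (an error is present).
Step 3: locate the error. For a single error e at position i, S_ℓ = v_i·e·α_i^ℓ, so α_err = S_1/S_0.
  S_0^{−1} = 2^{−1} = 6 (mod 11), so α_err = 5·6 = 30 ≡ 8 = α_2. Error position i = 2.
  Consistency check: S_2/S_1 = 7·9 = 63 ≡ 8 = α_err ✓ (single-error assumption holds).
Step 4: error magnitude e = S_0/v_2 = S_0·∏_{j≠2}(α_2 − α_j) = 2·4 = 8 ≡ 8 (mod 11).
Step 5: correct position 2: c_2 = r_2 − e = 7 − 8 ≡ 10 (mod 11). Hence c = [4, 10, 7, 5, 3].
  Check: interpolating c through the α_i gives m(x) = 6 + 6·x (degree < 2) with m(α_i) = c_i for every i, so c is indeed a codeword.


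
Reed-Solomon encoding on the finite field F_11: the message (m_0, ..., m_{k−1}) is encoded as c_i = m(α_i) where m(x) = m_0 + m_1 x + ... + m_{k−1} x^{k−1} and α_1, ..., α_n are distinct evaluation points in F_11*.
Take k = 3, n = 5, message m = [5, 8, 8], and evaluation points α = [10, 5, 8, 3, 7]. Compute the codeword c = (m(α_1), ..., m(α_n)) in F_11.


c = [5, 3, 9, 2, 2]

Message polynomial: m(x) = 5 + 8·x + 8·x^2 (mod 11).
For each evaluation point α_i, compute m(α_i) mod 11:
  α_1 = 10: Horner steps 8 → 0 → 5, so m(10) = 5.
  α_2 = 5: Horner steps 8 → 4 → 3, so m(5) = 3.
  α_3 = 8: Horner steps 8 → 6 → 9, so m(8) = 9.
  α_4 = 3: Horner steps 8 → 10 → 2, so m(3) = 2.
  α_5 = 7: Horner steps 8 → 9 → 2, so m(7) = 2.
Codeword c = [5, 3, 9, 2, 2] ∈ F_11^5.


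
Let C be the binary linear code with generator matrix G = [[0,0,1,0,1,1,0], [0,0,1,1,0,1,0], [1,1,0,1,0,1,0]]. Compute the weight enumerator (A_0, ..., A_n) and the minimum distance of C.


Weight distribution: A_0 = 1, A_2 = 1, A_3 = 3, A_4 = 2, A_5 = 1. Minimum distance d = 2.

Enumerate all 2^3 = 8 messages m ∈ F_2^3.
For each, compute codeword c = mG in F_2^7, then tally its weight.
  m = 000 → c = 0000000, weight = 0.
  m = 100 → c = 0010110, weight = 3.
  m = 010 → c = 0011010, weight = 3.
  m = 110 → c = 0001100, weight = 2.
  m = 001 → c = 1101010, weight = 4.
  m = 101 → c = 1111100, weight = 5.
  m = 011 → c = 1110000, weight = 3.
  m = 111 → c = 1100110, weight = 4.
Tally weights:
  weight 0: 1 codewords.
  weight 2: 1 codewords.
  weight 3: 3 codewords.
  weight 4: 2 codewords.
  weight 5: 1 codewords.
Minimum distance d = smallest w > 0 with A_w > 0 = 2.
Sanity: Σ A_w = 8 = 2^3 = 8 ✓.


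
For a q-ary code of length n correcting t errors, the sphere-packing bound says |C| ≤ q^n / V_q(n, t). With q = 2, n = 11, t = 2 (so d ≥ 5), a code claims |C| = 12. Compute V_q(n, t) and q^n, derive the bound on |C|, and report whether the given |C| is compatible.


V_q(n, t) = 67, q^n = 2048, Hamming bound = 30, |C| = 12 ≤ bound (satisfied).

Step 1: Compute V_q(n, t) = Σ_{j=0}^2 C(n, j) (q−1)^j.
  j = 0: C(11,0)·(1)^0 = 1·1 = 1.
  j = 1: C(11,1)·(1)^1 = 11·1 = 11.
  j = 2: C(11,2)·(1)^2 = 55·1 = 55.
  V_q(n, t) = 1 + 11 + 55 = 67.
Step 2: q^n = 2^11 = 2048.
Step 3: Hamming bound ⌊q^n / V_q(n,t)⌋ = ⌊2048/67⌋ = 30.
Step 4: Compare |C| = 12 to 30: satisfied.
The claimed |C| lies below the Hamming bound.


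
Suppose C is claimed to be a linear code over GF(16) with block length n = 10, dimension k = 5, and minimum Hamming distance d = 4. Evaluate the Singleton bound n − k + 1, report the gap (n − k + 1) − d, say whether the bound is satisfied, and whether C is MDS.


Singleton RHS = n − k + 1 = 6, slack = 2, bound satisfied, not MDS.

Singleton bound: d ≤ n − k + 1.
Here n = 10, k = 5, so n − k + 1 = 6.
Given d = 4, check d ≤ 6: YES.
Slack = (n − k + 1) − d = 2.
The code is NOT MDS (slack = 2 > 0).
Description: the claimed parameters are [10, 5, 4]_16; such a code would be non-MDS.


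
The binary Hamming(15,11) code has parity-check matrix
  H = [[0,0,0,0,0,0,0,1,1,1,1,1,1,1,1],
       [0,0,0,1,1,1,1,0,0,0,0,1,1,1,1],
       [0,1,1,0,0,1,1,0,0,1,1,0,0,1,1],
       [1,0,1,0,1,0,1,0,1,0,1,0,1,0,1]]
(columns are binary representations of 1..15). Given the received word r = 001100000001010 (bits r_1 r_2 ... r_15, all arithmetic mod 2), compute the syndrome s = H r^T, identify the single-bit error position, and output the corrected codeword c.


s = (0, 1, 0, 1)^T, error position = 5, corrected codeword c = 001110000001010

Compute s = H r^T mod 2 one row at a time:
  s_1 = 0 + 0 + 0 + 0 + 1 + 0 + 1 + 0 = 2 ≡ 0 (mod 2).
  s_2 = 1 + 0 + 0 + 0 + 1 + 0 + 1 + 0 = 3 ≡ 1 (mod 2).
  s_3 = 0 + 1 + 0 + 0 + 0 + 0 + 1 + 0 = 2 ≡ 0 (mod 2).
  s_4 = 0 + 1 + 0 + 0 + 0 + 0 + 0 + 0 = 1 ≡ 1 (mod 2).
s = (0, 1, 0, 1)^T — this equals column 5 of H (binary 0101), so error is at position 5.
Correct: flip bit 5 of r = 001100000001010 to get c = 001110000001010.


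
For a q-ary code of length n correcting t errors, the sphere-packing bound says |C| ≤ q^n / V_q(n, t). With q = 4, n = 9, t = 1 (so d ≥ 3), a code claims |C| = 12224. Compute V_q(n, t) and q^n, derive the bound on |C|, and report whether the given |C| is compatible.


V_q(n, t) = 28, q^n = 262144, Hamming bound = 9362, |C| = 12224 > bound (violated).

Step 1: Compute V_q(n, t) = Σ_{j=0}^1 C(n, j) (q−1)^j.
  j = 0: C(9,0)·(3)^0 = 1·1 = 1.
  j = 1: C(9,1)·(3)^1 = 9·3 = 27.
  V_q(n, t) = 1 + 27 = 28.
Step 2: q^n = 4^9 = 262144.
Step 3: Hamming bound ⌊q^n / V_q(n,t)⌋ = ⌊262144/28⌋ = 9362.
Step 4: Compare |C| = 12224 to 9362: violated.
The claimed |C| lies above the Hamming bound, so no 4-ary code of length 9 with d ≥ 3 can have 12224 codewords.


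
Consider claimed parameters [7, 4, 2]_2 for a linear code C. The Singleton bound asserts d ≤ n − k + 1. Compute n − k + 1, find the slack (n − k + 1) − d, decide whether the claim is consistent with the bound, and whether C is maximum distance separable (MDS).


Singleton RHS = n − k + 1 = 4, slack = 2, bound satisfied, not MDS.

Singleton bound: d ≤ n − k + 1.
Here n = 7, k = 4, so n − k + 1 = 4.
Given d = 2, check d ≤ 4: YES.
Slack = (n − k + 1) − d = 2.
The code is NOT MDS (slack = 2 > 0).
Description: the claimed parameters are [7, 4, 2]_2; such a code would be non-MDS.


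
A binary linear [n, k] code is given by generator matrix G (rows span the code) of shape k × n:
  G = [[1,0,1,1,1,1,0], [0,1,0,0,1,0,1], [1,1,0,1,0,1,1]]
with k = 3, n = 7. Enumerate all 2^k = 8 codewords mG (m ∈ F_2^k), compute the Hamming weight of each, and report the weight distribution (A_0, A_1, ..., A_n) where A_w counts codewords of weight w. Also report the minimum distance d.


Weight distribution: A_0 = 1, A_1 = 1, A_3 = 1, A_4 = 2, A_5 = 2, A_6 = 1. Minimum distance d = 1.

Enumerate all 2^3 = 8 messages m ∈ F_2^3.
For each, compute codeword c = mG in F_2^7, then tally its weight.
  m = 000 → c = 0000000, weight = 0.
  m = 100 → c = 1011110, weight = 5.
  m = 010 → c = 0100101, weight = 3.
  m = 110 → c = 1111011, weight = 6.
  m = 001 → c = 1101011, weight = 5.
  m = 101 → c = 0110101, weight = 4.
  m = 011 → c = 1001110, weight = 4.
  m = 111 → c = 0010000, weight = 1.
Tally weights:
  weight 0: 1 codewords.
  weight 1: 1 codewords.
  weight 3: 1 codewords.
  weight 4: 2 codewords.
  weight 5: 2 codewords.
  weight 6: 1 codewords.
Minimum distance d = smallest w > 0 with A_w > 0 = 1.
Sanity: Σ A_w = 8 = 2^3 = 8 ✓.


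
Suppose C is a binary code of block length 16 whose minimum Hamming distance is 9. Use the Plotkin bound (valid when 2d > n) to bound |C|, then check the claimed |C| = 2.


Plotkin bound M ≤ 8; given |C| = 2 ≤ bound (satisfied).

Check applicability: 2d = 18, n = 16.
2d − n = 2 > 0, so Plotkin applies.
Compute d/(2d−n) = 9/2 ≈ 4.5000.
⌊d/(2d−n)⌋ = 4.
Plotkin bound: M ≤ 2·4 = 8.
Given |C| = 2, check: satisfied.
This |C| is below the Plotkin bound.


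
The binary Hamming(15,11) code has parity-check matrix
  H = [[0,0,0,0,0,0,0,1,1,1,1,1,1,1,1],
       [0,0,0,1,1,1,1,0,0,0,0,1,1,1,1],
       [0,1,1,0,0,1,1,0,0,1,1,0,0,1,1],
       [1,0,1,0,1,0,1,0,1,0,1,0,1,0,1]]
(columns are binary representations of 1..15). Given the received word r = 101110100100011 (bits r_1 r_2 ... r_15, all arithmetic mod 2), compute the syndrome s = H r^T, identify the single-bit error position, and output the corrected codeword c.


s = (1, 1, 1, 1)^T, error position = 15, corrected codeword c = 101110100100010

Compute s = H r^T mod 2 one row at a time:
  s_1 = 0 + 0 + 1 + 0 + 0 + 0 + 1 + 1 = 3 ≡ 1 (mod 2).
  s_2 = 1 + 1 + 0 + 1 + 0 + 0 + 1 + 1 = 5 ≡ 1 (mod 2).
  s_3 = 0 + 1 + 0 + 1 + 1 + 0 + 1 + 1 = 5 ≡ 1 (mod 2).
  s_4 = 1 + 1 + 1 + 1 + 0 + 0 + 0 + 1 = 5 ≡ 1 (mod 2).
s = (1, 1, 1, 1)^T — this equals column 15 of H (binary 1111), so error is at position 15.
Correct: flip bit 15 of r = 101110100100011 to get c = 101110100100010.


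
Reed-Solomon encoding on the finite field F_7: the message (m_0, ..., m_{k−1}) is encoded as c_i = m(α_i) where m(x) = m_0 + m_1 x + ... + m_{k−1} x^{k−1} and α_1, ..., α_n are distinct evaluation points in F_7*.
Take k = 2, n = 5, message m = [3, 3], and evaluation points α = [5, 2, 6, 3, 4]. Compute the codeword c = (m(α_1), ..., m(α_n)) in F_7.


c = [4, 2, 0, 5, 1]

Message polynomial: m(x) = 3 + 3·x (mod 7).
For each evaluation point α_i, compute m(α_i) mod 7:
  α_1 = 5: Horner steps 3 → 4, so m(5) = 4.
  α_2 = 2: Horner steps 3 → 2, so m(2) = 2.
  α_3 = 6: Horner steps 3 → 0, so m(6) = 0.
  α_4 = 3: Horner steps 3 → 5, so m(3) = 5.
  α_5 = 4: Horner steps 3 → 1, so m(4) = 1.
Codeword c = [4, 2, 0, 5, 1] ∈ F_7^5.


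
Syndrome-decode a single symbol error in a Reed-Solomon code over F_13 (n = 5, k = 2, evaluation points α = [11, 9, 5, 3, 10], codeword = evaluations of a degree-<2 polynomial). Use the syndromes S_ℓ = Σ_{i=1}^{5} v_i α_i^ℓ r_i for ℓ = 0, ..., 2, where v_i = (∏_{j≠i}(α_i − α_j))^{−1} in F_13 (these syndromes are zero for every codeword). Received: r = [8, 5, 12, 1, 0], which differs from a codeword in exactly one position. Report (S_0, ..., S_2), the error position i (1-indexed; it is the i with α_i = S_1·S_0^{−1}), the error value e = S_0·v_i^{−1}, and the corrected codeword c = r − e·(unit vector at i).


S = (2, 6, 5), error at position 4, error magnitude e = 5, c = [8, 5, 12, 9, 0].

Step 1: column multipliers v_i = (∏_{j≠i}(α_i − α_j))^{−1} mod 13.
  i = 1 (α = 11): (11−9)(11−5)(11−3)(11−10) = 2·6·8·1 = 96 ≡ 5, so v_1 = 5^{−1} = 8 (mod 13).
  i = 2 (α = 9): (9−11)(9−5)(9−3)(9−10) = (−2)·4·6·(−1) = 48 ≡ 9, so v_2 = 9^{−1} = 3 (mod 13).
  i = 3 (α = 5): (5−11)(5−9)(5−3)(5−10) = (−6)·(−4)·2·(−5) = −240 ≡ 7, so v_3 = 7^{−1} = 2 (mod 13).
  i = 4 (α = 3): (3−11)(3−9)(3−5)(3−10) = (−8)·(−6)·(−2)·(−7) = 672 ≡ 9, so v_4 = 9^{−1} = 3 (mod 13).
  i = 5 (α = 10): (10−11)(10−9)(10−5)(10−3) = (−1)·1·5·7 = −35 ≡ 4, so v_5 = 4^{−1} = 10 (mod 13).
  v = [8, 3, 2, 3, 10].
Step 2: syndromes of r = [8, 5, 12, 1, 0] (all sums mod 13).
  S_0 = Σ v_i r_i = 8·8 + 3·5 + 2·12 + 3·1 + 10·0 = 106 ≡ 2.
  S_1 = Σ v_i α_i r_i = 8·11·8 + 3·9·5 + 2·5·12 + 3·3·1 + 10·10·0 = 968 ≡ 6.
  α_i^2 mod 13 = [4, 3, 12, 9, 9].
  S_2 = Σ v_i α_i^2 r_i = 8·4·8 + 3·3·5 + 2·12·12 + 3·9·1 + 10·9·0 = 616 ≡ 5.
  S = (2, 6, 5) ≠ 0, so r is not a codeword (an error is present).
Step 3: locate the error. For a single error e at position i, S_ℓ = v_i·e·α_i^ℓ, so α_err = S_1/S_0.
  S_0^{−1} = 2^{−1} = 7 (mod 13), so α_err = 6·7 = 42 ≡ 3 = α_4. Error position i = 4.
  Consistency check: S_2/S_1 = 5·11 = 55 ≡ 3 = α_err ✓ (single-error assumption holds).
Step 4: error magnitude e = S_0/v_4 = S_0·∏_{j≠4}(α_4 − α_j) = 2·9 = 18 ≡ 5 (mod 13).
Step 5: correct position 4: c_4 = r_4 − e = 1 − 5 ≡ 9 (mod 13). Hence c = [8, 5, 12, 9, 0].
  Check: interpolating c through the α_i gives m(x) = 11 + 8·x (degree < 2) with m(α_i) = c_i for every i, so c is indeed a codeword.


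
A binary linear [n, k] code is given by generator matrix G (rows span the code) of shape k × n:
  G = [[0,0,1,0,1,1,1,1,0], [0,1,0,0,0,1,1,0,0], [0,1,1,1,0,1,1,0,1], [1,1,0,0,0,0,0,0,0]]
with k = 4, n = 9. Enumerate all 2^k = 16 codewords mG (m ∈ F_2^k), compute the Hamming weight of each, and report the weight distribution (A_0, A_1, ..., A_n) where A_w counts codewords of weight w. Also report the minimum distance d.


Weight distribution: A_0 = 1, A_2 = 1, A_3 = 3, A_4 = 2, A_5 = 4, A_6 = 3, A_7 = 1, A_8 = 1. Minimum distance d = 2.

Enumerate all 2^4 = 16 messages m ∈ F_2^4.
For each, compute codeword c = mG in F_2^9, then tally its weight.
  m = 0000 → c = 000000000, weight = 0.
  m = 1000 → c = 001011110, weight = 5.
  m = 0100 → c = 010001100, weight = 3.
  m = 1100 → c = 011010010, weight = 4.
  m = 0010 → c = 011101101, weight = 6.
  m = 1010 → c = 010110011, weight = 5.
  m = 0110 → c = 001100001, weight = 3.
  m = 1110 → c = 000111111, weight = 6.
  m = 0001 → c = 110000000, weight = 2.
  m = 1001 → c = 111011110, weight = 7.
  m = 0101 → c = 100001100, weight = 3.
  m = 1101 → c = 101010010, weight = 4.
  m = 0011 → c = 101101101, weight = 6.
  m = 1011 → c = 100110011, weight = 5.
  m = 0111 → c = 111100001, weight = 5.
  m = 1111 → c = 110111111, weight = 8.
Tally weights:
  weight 0: 1 codewords.
  weight 2: 1 codewords.
  weight 3: 3 codewords.
  weight 4: 2 codewords.
  weight 5: 4 codewords.
  weight 6: 3 codewords.
  weight 7: 1 codewords.
  weight 8: 1 codewords.
Minimum distance d = smallest w > 0 with A_w > 0 = 2.
Sanity: Σ A_w = 16 = 2^4 = 16 ✓.


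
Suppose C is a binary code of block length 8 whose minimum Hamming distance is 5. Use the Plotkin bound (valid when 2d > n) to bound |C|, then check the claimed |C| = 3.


Plotkin bound M ≤ 4; given |C| = 3 ≤ bound (satisfied).

Check applicability: 2d = 10, n = 8.
2d − n = 2 > 0, so Plotkin applies.
Compute d/(2d−n) = 5/2 ≈ 2.5000.
⌊d/(2d−n)⌋ = 2.
Plotkin bound: M ≤ 2·2 = 4.
Given |C| = 3, check: satisfied.
This |C| is below the Plotkin bound.


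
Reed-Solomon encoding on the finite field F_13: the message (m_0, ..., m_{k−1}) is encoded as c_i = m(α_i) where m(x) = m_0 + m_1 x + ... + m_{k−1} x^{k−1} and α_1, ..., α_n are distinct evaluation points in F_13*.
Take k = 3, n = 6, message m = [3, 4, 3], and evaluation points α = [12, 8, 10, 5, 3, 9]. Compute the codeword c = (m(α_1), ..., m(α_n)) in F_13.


c = [2, 6, 5, 7, 3, 9]

Message polynomial: m(x) = 3 + 4·x + 3·x^2 (mod 13).
For each evaluation point α_i, compute m(α_i) mod 13:
  α_1 = 12: Horner steps 3 → 1 → 2, so m(12) = 2.
  α_2 = 8: Horner steps 3 → 2 → 6, so m(8) = 6.
  α_3 = 10: Horner steps 3 → 8 → 5, so m(10) = 5.
  α_4 = 5: Horner steps 3 → 6 → 7, so m(5) = 7.
  α_5 = 3: Horner steps 3 → 0 → 3, so m(3) = 3.
  α_6 = 9: Horner steps 3 → 5 → 9, so m(9) = 9.
Codeword c = [2, 6, 5, 7, 3, 9] ∈ F_13^6.


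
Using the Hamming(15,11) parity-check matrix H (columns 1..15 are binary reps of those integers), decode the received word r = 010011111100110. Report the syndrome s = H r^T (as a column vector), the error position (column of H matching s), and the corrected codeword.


s = (1, 1, 1, 0)^T, error position = 14, corrected codeword c = 010011111100100

Compute s = H r^T mod 2 one row at a time:
  s_1 = 1 + 1 + 1 + 0 + 0 + 1 + 1 + 0 = 5 ≡ 1 (mod 2).
  s_2 = 0 + 1 + 1 + 1 + 0 + 1 + 1 + 0 = 5 ≡ 1 (mod 2).
  s_3 = 1 + 0 + 1 + 1 + 1 + 0 + 1 + 0 = 5 ≡ 1 (mod 2).
  s_4 = 0 + 0 + 1 + 1 + 1 + 0 + 1 + 0 = 4 ≡ 0 (mod 2).
s = (1, 1, 1, 0)^T — this equals column 14 of H (binary 1110), so error is at position 14.
Correct: flip bit 14 of r = 010011111100110 to get c = 010011111100100.


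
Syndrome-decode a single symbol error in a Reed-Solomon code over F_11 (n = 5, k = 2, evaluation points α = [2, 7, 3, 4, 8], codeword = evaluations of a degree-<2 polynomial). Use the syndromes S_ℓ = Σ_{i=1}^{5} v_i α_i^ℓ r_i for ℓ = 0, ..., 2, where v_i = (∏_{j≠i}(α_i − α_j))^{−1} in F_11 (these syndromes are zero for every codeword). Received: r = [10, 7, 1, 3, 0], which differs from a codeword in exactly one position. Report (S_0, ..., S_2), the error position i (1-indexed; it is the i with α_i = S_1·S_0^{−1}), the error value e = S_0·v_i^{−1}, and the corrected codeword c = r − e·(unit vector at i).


S = (7, 5, 2), error at position 2, error magnitude e = 9, c = [10, 9, 1, 3, 0].

Step 1: column multipliers v_i = (∏_{j≠i}(α_i − α_j))^{−1} mod 11.
  i = 1 (α = 2): (2−7)(2−3)(2−4)(2−8) = (−5)·(−1)·(−2)·(−6) = 60 ≡ 5, so v_1 = 5^{−1} = 9 (mod 11).
  i = 2 (α = 7): (7−2)(7−3)(7−4)(7−8) = 5·4·3·(−1) = −60 ≡ 6, so v_2 = 6^{−1} = 2 (mod 11).
  i = 3 (α = 3): (3−2)(3−7)(3−4)(3−8) = 1·(−4)·(−1)·(−5) = −20 ≡ 2, so v_3 = 2^{−1} = 6 (mod 11).
  i = 4 (α = 4): (4−2)(4−7)(4−3)(4−8) = 2·(−3)·1·(−4) = 24 ≡ 2, so v_4 = 2^{−1} = 6 (mod 11).
  i = 5 (α = 8): (8−2)(8−7)(8−3)(8−4) = 6·1·5·4 = 120 ≡ 10, so v_5 = 10^{−1} = 10 (mod 11).
  v = [9, 2, 6, 6, 10].
Step 2: syndromes of r = [10, 7, 1, 3, 0] (all sums mod 11).
  S_0 = Σ v_i r_i = 9·10 + 2·7 + 6·1 + 6·3 + 10·0 = 128 ≡ 7.
  S_1 = Σ v_i α_i r_i = 9·2·10 + 2·7·7 + 6·3·1 + 6·4·3 + 10·8·0 = 368 ≡ 5.
  α_i^2 mod 11 = [4, 5, 9, 5, 9].
  S_2 = Σ v_i α_i^2 r_i = 9·4·10 + 2·5·7 + 6·9·1 + 6·5·3 + 10·9·0 = 574 ≡ 2.
  S = (7, 5, 2) ≠ 0, so r is not a codeword (an error is present).
Step 3: locate the error. For a single error e at position i, S_ℓ = v_i·e·α_i^ℓ, so α_err = S_1/S_0.
  S_0^{−1} = 7^{−1} = 8 (mod 11), so α_err = 5·8 = 40 ≡ 7 = α_2. Error position i = 2.
  Consistency check: S_2/S_1 = 2·9 = 18 ≡ 7 = α_err ✓ (single-error assumption holds).
Step 4: error magnitude e = S_0/v_2 = S_0·∏_{j≠2}(α_2 − α_j) = 7·6 = 42 ≡ 9 (mod 11).
Step 5: correct position 2: c_2 = r_2 − e = 7 − 9 ≡ 9 (mod 11). Hence c = [10, 9, 1, 3, 0].
  Check: interpolating c through the α_i gives m(x) = 6 + 2·x (degree < 2) with m(α_i) = c_i for every i, so c is indeed a codeword.


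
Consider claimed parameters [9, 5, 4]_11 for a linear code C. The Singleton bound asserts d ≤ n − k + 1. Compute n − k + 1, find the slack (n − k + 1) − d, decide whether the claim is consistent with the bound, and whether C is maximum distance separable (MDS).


Singleton RHS = n − k + 1 = 5, slack = 1, bound satisfied, not MDS.

Singleton bound: d ≤ n − k + 1.
Here n = 9, k = 5, so n − k + 1 = 5.
Given d = 4, check d ≤ 5: YES.
Slack = (n − k + 1) − d = 1.
The code is NOT MDS (slack = 1 > 0).
Description: the claimed parameters are [9, 5, 4]_11; such a code would be non-MDS.


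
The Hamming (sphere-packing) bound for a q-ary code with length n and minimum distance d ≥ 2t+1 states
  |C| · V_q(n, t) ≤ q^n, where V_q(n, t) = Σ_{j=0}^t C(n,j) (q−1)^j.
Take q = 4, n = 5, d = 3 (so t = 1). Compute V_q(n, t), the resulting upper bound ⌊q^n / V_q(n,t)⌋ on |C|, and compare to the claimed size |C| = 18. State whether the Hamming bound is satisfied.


V_q(n, t) = 16, q^n = 1024, Hamming bound = 64, |C| = 18 ≤ bound (satisfied).

Step 1: Compute V_q(n, t) = Σ_{j=0}^1 C(n, j) (q−1)^j.
  j = 0: C(5,0)·(3)^0 = 1·1 = 1.
  j = 1: C(5,1)·(3)^1 = 5·3 = 15.
  V_q(n, t) = 1 + 15 = 16.
Step 2: q^n = 4^5 = 1024.
Step 3: Hamming bound ⌊q^n / V_q(n,t)⌋ = ⌊1024/16⌋ = 64.
Step 4: Compare |C| = 18 to 64: satisfied.
The claimed |C| lies below the Hamming bound.


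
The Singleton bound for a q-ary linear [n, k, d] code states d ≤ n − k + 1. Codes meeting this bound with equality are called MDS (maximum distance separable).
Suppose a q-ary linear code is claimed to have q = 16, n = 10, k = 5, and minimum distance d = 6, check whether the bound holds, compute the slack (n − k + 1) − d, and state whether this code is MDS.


Singleton RHS = n − k + 1 = 6, slack = 0, bound satisfied, MDS.

Singleton bound: d ≤ n − k + 1.
Here n = 10, k = 5, so n − k + 1 = 6.
Given d = 6, check d ≤ 6: YES.
Slack = (n − k + 1) − d = 0.
The code is MDS (slack = 0).
Description: the claimed parameters are [10, 5, 6]_16; such a code would be MDS (meets Singleton bound).


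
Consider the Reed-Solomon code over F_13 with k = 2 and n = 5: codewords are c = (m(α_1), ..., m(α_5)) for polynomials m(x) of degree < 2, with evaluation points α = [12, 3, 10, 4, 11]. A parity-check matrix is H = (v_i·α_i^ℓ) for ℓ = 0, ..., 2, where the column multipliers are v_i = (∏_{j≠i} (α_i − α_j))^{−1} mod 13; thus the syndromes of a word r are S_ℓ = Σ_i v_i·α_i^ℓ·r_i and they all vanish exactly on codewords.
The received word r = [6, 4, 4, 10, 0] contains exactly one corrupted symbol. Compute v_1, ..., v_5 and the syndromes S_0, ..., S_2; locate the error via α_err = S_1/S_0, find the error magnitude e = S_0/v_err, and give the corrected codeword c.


S = (6, 8, 2), error at position 3, error magnitude e = 10, c = [6, 4, 7, 10, 0].

Step 1: column multipliers v_i = (∏_{j≠i}(α_i − α_j))^{−1} mod 13.
  i = 1 (α = 12): (12−3)(12−10)(12−4)(12−11) = 9·2·8·1 = 144 ≡ 1, so v_1 = 1^{−1} = 1 (mod 13).
  i = 2 (α = 3): (3−12)(3−10)(3−4)(3−11) = (−9)·(−7)·(−1)·(−8) = 504 ≡ 10, so v_2 = 10^{−1} = 4 (mod 13).
  i = 3 (α = 10): (10−12)(10−3)(10−4)(10−11) = (−2)·7·6·(−1) = 84 ≡ 6, so v_3 = 6^{−1} = 11 (mod 13).
  i = 4 (α = 4): (4−12)(4−3)(4−10)(4−11) = (−8)·1·(−6)·(−7) = −336 ≡ 2, so v_4 = 2^{−1} = 7 (mod 13).
  i = 5 (α = 11): (11−12)(11−3)(11−10)(11−4) = (−1)·8·1·7 = −56 ≡ 9, so v_5 = 9^{−1} = 3 (mod 13).
  v = [1, 4, 11, 7, 3].
Step 2: syndromes of r = [6, 4, 4, 10, 0] (all sums mod 13).
  S_0 = Σ v_i r_i = 1·6 + 4·4 + 11·4 + 7·10 + 3·0 = 136 ≡ 6.
  S_1 = Σ v_i α_i r_i = 1·12·6 + 4·3·4 + 11·10·4 + 7·4·10 + 3·11·0 = 840 ≡ 8.
  α_i^2 mod 13 = [1, 9, 9, 3, 4].
  S_2 = Σ v_i α_i^2 r_i = 1·1·6 + 4·9·4 + 11·9·4 + 7·3·10 + 3·4·0 = 756 ≡ 2.
  S = (6, 8, 2) ≠ 0, so r is not a codeword (an error is present).
Step 3: locate the error. For a single error e at position i, S_ℓ = v_i·e·α_i^ℓ, so α_err = S_1/S_0.
  S_0^{−1} = 6^{−1} = 11 (mod 13), so α_err = 8·11 = 88 ≡ 10 = α_3. Error position i = 3.
  Consistency check: S_2/S_1 = 2·5 = 10 ≡ 10 = α_err ✓ (single-error assumption holds).
Step 4: error magnitude e = S_0/v_3 = S_0·∏_{j≠3}(α_3 − α_j) = 6·6 = 36 ≡ 10 (mod 13).
Step 5: correct position 3: c_3 = r_3 − e = 4 − 10 ≡ 7 (mod 13). Hence c = [6, 4, 7, 10, 0].
  Check: interpolating c through the α_i gives m(x) = 12 + 6·x (degree < 2) with m(α_i) = c_i for every i, so c is indeed a codeword.


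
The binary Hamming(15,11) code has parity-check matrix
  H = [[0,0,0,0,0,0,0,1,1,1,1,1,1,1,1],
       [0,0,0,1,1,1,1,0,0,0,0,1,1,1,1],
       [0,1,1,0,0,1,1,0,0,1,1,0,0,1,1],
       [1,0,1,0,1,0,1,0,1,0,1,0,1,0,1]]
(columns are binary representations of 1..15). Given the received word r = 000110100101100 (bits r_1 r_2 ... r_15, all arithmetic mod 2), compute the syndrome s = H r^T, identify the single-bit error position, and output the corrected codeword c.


s = (1, 1, 0, 1)^T, error position = 13, corrected codeword c = 000110100101000

Compute s = H r^T mod 2 one row at a time:
  s_1 = 0 + 0 + 1 + 0 + 1 + 1 + 0 + 0 = 3 ≡ 1 (mod 2).
  s_2 = 1 + 1 + 0 + 1 + 1 + 1 + 0 + 0 = 5 ≡ 1 (mod 2).
  s_3 = 0 + 0 + 0 + 1 + 1 + 0 + 0 + 0 = 2 ≡ 0 (mod 2).
  s_4 = 0 + 0 + 1 + 1 + 0 + 0 + 1 + 0 = 3 ≡ 1 (mod 2).
s = (1, 1, 0, 1)^T — this equals column 13 of H (binary 1101), so error is at position 13.
Correct: flip bit 13 of r = 000110100101100 to get c = 000110100101000.


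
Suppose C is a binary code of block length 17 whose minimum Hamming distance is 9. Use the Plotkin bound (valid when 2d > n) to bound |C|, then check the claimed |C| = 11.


Plotkin bound M ≤ 18; given |C| = 11 ≤ bound (satisfied).

Check applicability: 2d = 18, n = 17.
2d − n = 1 > 0, so Plotkin applies.
Compute d/(2d−n) = 9/1 ≈ 9.0000.
⌊d/(2d−n)⌋ = 9.
Plotkin bound: M ≤ 2·9 = 18.
Given |C| = 11, check: satisfied.
This |C| is below the Plotkin bound.


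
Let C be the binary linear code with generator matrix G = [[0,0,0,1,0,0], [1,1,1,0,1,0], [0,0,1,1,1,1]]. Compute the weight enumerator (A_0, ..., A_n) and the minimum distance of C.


Weight distribution: A_0 = 1, A_1 = 1, A_3 = 2, A_4 = 3, A_5 = 1. Minimum distance d = 1.

Enumerate all 2^3 = 8 messages m ∈ F_2^3.
For each, compute codeword c = mG in F_2^6, then tally its weight.
  m = 000 → c = 000000, weight = 0.
  m = 100 → c = 000100, weight = 1.
  m = 010 → c = 111010, weight = 4.
  m = 110 → c = 111110, weight = 5.
  m = 001 → c = 001111, weight = 4.
  m = 101 → c = 001011, weight = 3.
  m = 011 → c = 110101, weight = 4.
  m = 111 → c = 110001, weight = 3.
Tally weights:
  weight 0: 1 codewords.
  weight 1: 1 codewords.
  weight 3: 2 codewords.
  weight 4: 3 codewords.
  weight 5: 1 codewords.
Minimum distance d = smallest w > 0 with A_w > 0 = 1.
Sanity: Σ A_w = 8 = 2^3 = 8 ✓.


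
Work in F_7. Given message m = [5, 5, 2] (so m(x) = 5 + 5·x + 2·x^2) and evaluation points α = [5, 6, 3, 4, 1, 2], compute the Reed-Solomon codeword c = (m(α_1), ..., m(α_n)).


c = [3, 2, 3, 1, 5, 2]

Message polynomial: m(x) = 5 + 5·x + 2·x^2 (mod 7).
For each evaluation point α_i, compute m(α_i) mod 7:
  α_1 = 5: Horner steps 2 → 1 → 3, so m(5) = 3.
  α_2 = 6: Horner steps 2 → 3 → 2, so m(6) = 2.
  α_3 = 3: Horner steps 2 → 4 → 3, so m(3) = 3.
  α_4 = 4: Horner steps 2 → 6 → 1, so m(4) = 1.
  α_5 = 1: Horner steps 2 → 0 → 5, so m(1) = 5.
  α_6 = 2: Horner steps 2 → 2 → 2, so m(2) = 2.
Codeword c = [3, 2, 3, 1, 5, 2] ∈ F_7^6.


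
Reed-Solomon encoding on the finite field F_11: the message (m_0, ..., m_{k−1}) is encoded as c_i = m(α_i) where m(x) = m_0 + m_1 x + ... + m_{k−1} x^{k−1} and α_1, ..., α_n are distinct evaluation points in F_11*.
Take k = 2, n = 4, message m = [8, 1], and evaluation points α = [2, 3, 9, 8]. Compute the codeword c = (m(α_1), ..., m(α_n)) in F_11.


c = [10, 0, 6, 5]

Message polynomial: m(x) = 8 + 1·x (mod 11).
For each evaluation point α_i, compute m(α_i) mod 11:
  α_1 = 2: Horner steps 1 → 10, so m(2) = 10.
  α_2 = 3: Horner steps 1 → 0, so m(3) = 0.
  α_3 = 9: Horner steps 1 → 6, so m(9) = 6.
  α_4 = 8: Horner steps 1 → 5, so m(8) = 5.
Codeword c = [10, 0, 6, 5] ∈ F_11^4.


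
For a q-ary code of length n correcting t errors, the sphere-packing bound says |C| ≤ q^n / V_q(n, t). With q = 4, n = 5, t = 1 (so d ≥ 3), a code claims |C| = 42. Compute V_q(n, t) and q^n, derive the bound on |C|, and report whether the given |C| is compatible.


V_q(n, t) = 16, q^n = 1024, Hamming bound = 64, |C| = 42 ≤ bound (satisfied).

Step 1: Compute V_q(n, t) = Σ_{j=0}^1 C(n, j) (q−1)^j.
  j = 0: C(5,0)·(3)^0 = 1·1 = 1.
  j = 1: C(5,1)·(3)^1 = 5·3 = 15.
  V_q(n, t) = 1 + 15 = 16.
Step 2: q^n = 4^5 = 1024.
Step 3: Hamming bound ⌊q^n / V_q(n,t)⌋ = ⌊1024/16⌋ = 64.
Step 4: Compare |C| = 42 to 64: satisfied.
The claimed |C| lies below the Hamming bound.


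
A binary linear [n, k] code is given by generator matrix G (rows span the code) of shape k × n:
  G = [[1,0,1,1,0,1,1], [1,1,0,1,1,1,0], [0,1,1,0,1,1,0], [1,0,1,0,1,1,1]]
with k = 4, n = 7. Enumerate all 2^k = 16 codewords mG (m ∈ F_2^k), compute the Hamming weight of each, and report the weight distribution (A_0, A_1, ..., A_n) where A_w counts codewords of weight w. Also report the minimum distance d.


Weight distribution: A_0 = 1, A_2 = 2, A_3 = 4, A_4 = 5, A_5 = 4. Minimum distance d = 2.

Enumerate all 2^4 = 16 messages m ∈ F_2^4.
For each, compute codeword c = mG in F_2^7, then tally its weight.
  m = 0000 → c = 0000000, weight = 0.
  m = 1000 → c = 1011011, weight = 5.
  m = 0100 → c = 1101110, weight = 5.
  m = 1100 → c = 0110101, weight = 4.
  m = 0010 → c = 0110110, weight = 4.
  m = 1010 → c = 1101101, weight = 5.
  m = 0110 → c = 1011000, weight = 3.
  m = 1110 → c = 0000011, weight = 2.
  m = 0001 → c = 1010111, weight = 5.
  m = 1001 → c = 0001100, weight = 2.
  m = 0101 → c = 0111001, weight = 4.
  m = 1101 → c = 1100010, weight = 3.
  m = 0011 → c = 1100001, weight = 3.
  m = 1011 → c = 0111010, weight = 4.
  m = 0111 → c = 0001111, weight = 4.
  m = 1111 → c = 1010100, weight = 3.
Tally weights:
  weight 0: 1 codewords.
  weight 2: 2 codewords.
  weight 3: 4 codewords.
  weight 4: 5 codewords.
  weight 5: 4 codewords.
Minimum distance d = smallest w > 0 with A_w > 0 = 2.
Sanity: Σ A_w = 16 = 2^4 = 16 ✓.


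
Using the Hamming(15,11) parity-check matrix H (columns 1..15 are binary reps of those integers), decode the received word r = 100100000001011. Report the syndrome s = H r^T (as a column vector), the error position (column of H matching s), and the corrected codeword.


s = (1, 0, 0, 0)^T, error position = 8, corrected codeword c = 100100010001011

Compute s = H r^T mod 2 one row at a time:
  s_1 = 0 + 0 + 0 + 0 + 1 + 0 + 1 + 1 = 3 ≡ 1 (mod 2).
  s_2 = 1 + 0 + 0 + 0 + 1 + 0 + 1 + 1 = 4 ≡ 0 (mod 2).
  s_3 = 0 + 0 + 0 + 0 + 0 + 0 + 1 + 1 = 2 ≡ 0 (mod 2).
  s_4 = 1 + 0 + 0 + 0 + 0 + 0 + 0 + 1 = 2 ≡ 0 (mod 2).
s = (1, 0, 0, 0)^T — this equals column 8 of H (binary 1000), so error is at position 8.
Correct: flip bit 8 of r = 100100000001011 to get c = 100100010001011.


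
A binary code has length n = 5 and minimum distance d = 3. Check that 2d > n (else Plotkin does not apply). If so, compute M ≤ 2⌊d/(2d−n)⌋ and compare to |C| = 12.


Plotkin bound M ≤ 6; given |C| = 12 > bound (violated).

Check applicability: 2d = 6, n = 5.
2d − n = 1 > 0, so Plotkin applies.
Compute d/(2d−n) = 3/1 ≈ 3.0000.
⌊d/(2d−n)⌋ = 3.
Plotkin bound: M ≤ 2·3 = 6.
Given |C| = 12, check: VIOLATED.
This |C| is above the Plotkin bound, so no binary code with n = 5, d = 3 and 12 codewords exists.


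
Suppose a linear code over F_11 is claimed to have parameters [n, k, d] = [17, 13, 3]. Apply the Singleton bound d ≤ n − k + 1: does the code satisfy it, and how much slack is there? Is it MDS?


Singleton RHS = n − k + 1 = 5, slack = 2, bound satisfied, not MDS.

Singleton bound: d ≤ n − k + 1.
Here n = 17, k = 13, so n − k + 1 = 5.
Given d = 3, check d ≤ 5: YES.
Slack = (n − k + 1) − d = 2.
The code is NOT MDS (slack = 2 > 0).
Description: the claimed parameters are [17, 13, 3]_11; such a code would be non-MDS.


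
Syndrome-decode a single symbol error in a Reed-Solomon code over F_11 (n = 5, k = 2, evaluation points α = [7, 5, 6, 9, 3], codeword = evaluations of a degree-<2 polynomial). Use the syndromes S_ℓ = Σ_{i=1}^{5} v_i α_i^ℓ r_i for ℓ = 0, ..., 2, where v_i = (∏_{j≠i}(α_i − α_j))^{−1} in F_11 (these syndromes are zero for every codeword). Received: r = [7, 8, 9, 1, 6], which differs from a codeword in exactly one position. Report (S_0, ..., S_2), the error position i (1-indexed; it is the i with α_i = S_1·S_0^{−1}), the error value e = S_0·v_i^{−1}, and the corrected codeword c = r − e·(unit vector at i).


S = (5, 2, 3), error at position 1, error magnitude e = 8, c = [10, 8, 9, 1, 6].

Step 1: column multipliers v_i = (∏_{j≠i}(α_i − α_j))^{−1} mod 11.
  i = 1 (α = 7): (7−5)(7−6)(7−9)(7−3) = 2·1·(−2)·4 = −16 ≡ 6, so v_1 = 6^{−1} = 2 (mod 11).
  i = 2 (α = 5): (5−7)(5−6)(5−9)(5−3) = (−2)·(−1)·(−4)·2 = −16 ≡ 6, so v_2 = 6^{−1} = 2 (mod 11).
  i = 3 (α = 6): (6−7)(6−5)(6−9)(6−3) = (−1)·1·(−3)·3 = 9 ≡ 9, so v_3 = 9^{−1} = 5 (mod 11).
  i = 4 (α = 9): (9−7)(9−5)(9−6)(9−3) = 2·4·3·6 = 144 ≡ 1, so v_4 = 1^{−1} = 1 (mod 11).
  i = 5 (α = 3): (3−7)(3−5)(3−6)(3−9) = (−4)·(−2)·(−3)·(−6) = 144 ≡ 1, so v_5 = 1^{−1} = 1 (mod 11).
  v = [2, 2, 5, 1, 1].
Step 2: syndromes of r = [7, 8, 9, 1, 6] (all sums mod 11).
  S_0 = Σ v_i r_i = 2·7 + 2·8 + 5·9 + 1·1 + 1·6 = 82 ≡ 5.
  S_1 = Σ v_i α_i r_i = 2·7·7 + 2·5·8 + 5·6·9 + 1·9·1 + 1·3·6 = 475 ≡ 2.
  α_i^2 mod 11 = [5, 3, 3, 4, 9].
  S_2 = Σ v_i α_i^2 r_i = 2·5·7 + 2·3·8 + 5·3·9 + 1·4·1 + 1·9·6 = 311 ≡ 3.
  S = (5, 2, 3) ≠ 0, so r is not a codeword (an error is present).
Step 3: locate the error. For a single error e at position i, S_ℓ = v_i·e·α_i^ℓ, so α_err = S_1/S_0.
  S_0^{−1} = 5^{−1} = 9 (mod 11), so α_err = 2·9 = 18 ≡ 7 = α_1. Error position i = 1.
  Consistency check: S_2/S_1 = 3·6 = 18 ≡ 7 = α_err ✓ (single-error assumption holds).
Step 4: error magnitude e = S_0/v_1 = S_0·∏_{j≠1}(α_1 − α_j) = 5·6 = 30 ≡ 8 (mod 11).
Step 5: correct position 1: c_1 = r_1 − e = 7 − 8 ≡ 10 (mod 11). Hence c = [10, 8, 9, 1, 6].
  Check: interpolating c through the α_i gives m(x) = 3 + 1·x (degree < 2) with m(α_i) = c_i for every i, so c is indeed a codeword.


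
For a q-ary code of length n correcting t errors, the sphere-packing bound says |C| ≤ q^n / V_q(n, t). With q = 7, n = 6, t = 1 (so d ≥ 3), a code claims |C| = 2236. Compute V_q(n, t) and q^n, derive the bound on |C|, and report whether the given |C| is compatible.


V_q(n, t) = 37, q^n = 117649, Hamming bound = 3179, |C| = 2236 ≤ bound (satisfied).

Step 1: Compute V_q(n, t) = Σ_{j=0}^1 C(n, j) (q−1)^j.
  j = 0: C(6,0)·(6)^0 = 1·1 = 1.
  j = 1: C(6,1)·(6)^1 = 6·6 = 36.
  V_q(n, t) = 1 + 36 = 37.
Step 2: q^n = 7^6 = 117649.
Step 3: Hamming bound ⌊q^n / V_q(n,t)⌋ = ⌊117649/37⌋ = 3179.
Step 4: Compare |C| = 2236 to 3179: satisfied.
The claimed |C| lies below the Hamming bound.


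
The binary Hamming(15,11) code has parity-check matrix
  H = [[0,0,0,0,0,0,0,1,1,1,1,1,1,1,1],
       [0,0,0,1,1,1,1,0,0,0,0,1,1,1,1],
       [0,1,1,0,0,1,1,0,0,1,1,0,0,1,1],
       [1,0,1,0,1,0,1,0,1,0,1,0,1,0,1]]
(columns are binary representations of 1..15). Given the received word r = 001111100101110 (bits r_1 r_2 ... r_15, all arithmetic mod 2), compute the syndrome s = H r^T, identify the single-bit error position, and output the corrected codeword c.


s = (0, 1, 1, 0)^T, error position = 6, corrected codeword c = 001110100101110

Compute s = H r^T mod 2 one row at a time:
  s_1 = 0 + 0 + 1 + 0 + 1 + 1 + 1 + 0 = 4 ≡ 0 (mod 2).
  s_2 = 1 + 1 + 1 + 1 + 1 + 1 + 1 + 0 = 7 ≡ 1 (mod 2).
  s_3 = 0 + 1 + 1 + 1 + 1 + 0 + 1 + 0 = 5 ≡ 1 (mod 2).
  s_4 = 0 + 1 + 1 + 1 + 0 + 0 + 1 + 0 = 4 ≡ 0 (mod 2).
s = (0, 1, 1, 0)^T — this equals column 6 of H (binary 0110), so error is at position 6.
Correct: flip bit 6 of r = 001111100101110 to get c = 001110100101110.


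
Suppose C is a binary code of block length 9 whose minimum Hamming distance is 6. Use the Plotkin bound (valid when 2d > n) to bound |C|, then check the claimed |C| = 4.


Plotkin bound M ≤ 4; given |C| = 4 ≤ bound (satisfied).

Check applicability: 2d = 12, n = 9.
2d − n = 3 > 0, so Plotkin applies.
Compute d/(2d−n) = 6/3 ≈ 2.0000.
⌊d/(2d−n)⌋ = 2.
Plotkin bound: M ≤ 2·2 = 4.
Given |C| = 4, check: satisfied.
This |C| is at the Plotkin bound.


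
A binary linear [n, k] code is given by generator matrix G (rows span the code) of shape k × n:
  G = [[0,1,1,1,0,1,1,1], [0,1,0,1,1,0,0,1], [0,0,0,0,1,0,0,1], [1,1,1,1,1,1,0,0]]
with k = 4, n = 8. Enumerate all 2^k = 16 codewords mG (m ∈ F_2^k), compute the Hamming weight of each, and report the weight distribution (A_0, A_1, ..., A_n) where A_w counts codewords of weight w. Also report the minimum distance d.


Weight distribution: A_0 = 1, A_2 = 3, A_4 = 7, A_6 = 5. Minimum distance d = 2.

Enumerate all 2^4 = 16 messages m ∈ F_2^4.
For each, compute codeword c = mG in F_2^8, then tally its weight.
  m = 0000 → c = 00000000, weight = 0.
  m = 1000 → c = 01110111, weight = 6.
  m = 0100 → c = 01011001, weight = 4.
  m = 1100 → c = 00101110, weight = 4.
  m = 0010 → c = 00001001, weight = 2.
  m = 1010 → c = 01111110, weight = 6.
  m = 0110 → c = 01010000, weight = 2.
  m = 1110 → c = 00100111, weight = 4.
  m = 0001 → c = 11111100, weight = 6.
  m = 1001 → c = 10001011, weight = 4.
  m = 0101 → c = 10100101, weight = 4.
  m = 1101 → c = 11010010, weight = 4.
  m = 0011 → c = 11110101, weight = 6.
  m = 1011 → c = 10000010, weight = 2.
  m = 0111 → c = 10101100, weight = 4.
  m = 1111 → c = 11011011, weight = 6.
Tally weights:
  weight 0: 1 codewords.
  weight 2: 3 codewords.
  weight 4: 7 codewords.
  weight 6: 5 codewords.
Minimum distance d = smallest w > 0 with A_w > 0 = 2.
Sanity: Σ A_w = 16 = 2^4 = 16 ✓.
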